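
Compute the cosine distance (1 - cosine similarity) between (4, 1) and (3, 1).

With u = (4, 1), v = (3, 1):
u·v = 4·3 + 1·1 = 12 + 1 = 13.
|u| = √(4² + 1²) = √17, |v| = √(3² + 1²) = √10, so |u||v| = √(17·10) = √170.
cos θ = (u·v)/(|u||v|) = 13/√170 ≈ 0.9971
Cosine distance = 1 - cos θ ≈ 1 - 0.9971 = 0.0029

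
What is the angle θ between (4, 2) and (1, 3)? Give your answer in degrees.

With u = (4, 2), v = (1, 3):
u·v = 4·1 + 2·3 = 4 + 6 = 10.
|u| = √(4² + 2²) = √20, |v| = √(1² + 3²) = √10, so |u||v| = √(20·10) = √200.
cos θ = (u·v)/(|u||v|) = 10/√200 ≈ 0.707107
θ = arccos(0.707107) ≈ 45°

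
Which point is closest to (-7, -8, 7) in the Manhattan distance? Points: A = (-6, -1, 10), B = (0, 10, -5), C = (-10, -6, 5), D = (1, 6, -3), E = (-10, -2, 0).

Distances: d(A) = 11, d(B) = 37, d(C) = 7, d(D) = 32, d(E) = 16. Nearest: C = (-10, -6, 5) with distance 7.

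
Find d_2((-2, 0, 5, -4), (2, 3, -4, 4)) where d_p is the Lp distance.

(Σ|x_i - y_i|^2)^(1/2) = (|-2 - 2|^2 + |0 - 3|^2 + |5 - (-4)|^2 + |-4 - 4|^2)^(1/2)
= (4^2 + 3^2 + 9^2 + 8^2)^(1/2) = (16 + 9 + 81 + 64)^(1/2) = (170)^(1/2) ≈ 13.0384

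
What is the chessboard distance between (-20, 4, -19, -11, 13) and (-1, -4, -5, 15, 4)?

max(|x_i - y_i|) = max(|-20 - (-1)|, |4 - (-4)|, |-19 - (-5)|, |-11 - 15|, |13 - 4|) = max(19, 8, 14, 26, 9) = 26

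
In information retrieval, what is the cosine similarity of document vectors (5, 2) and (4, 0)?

With u = (5, 2), v = (4, 0):
u·v = 5·4 + 2·0 = 20 + 0 = 20.
|u| = √(5² + 2²) = √29, |v| = √(4² + 0²) = √16, so |u||v| = √(29·16) = √464.
cos θ = (u·v)/(|u||v|) = 20/√464 ≈ 0.9285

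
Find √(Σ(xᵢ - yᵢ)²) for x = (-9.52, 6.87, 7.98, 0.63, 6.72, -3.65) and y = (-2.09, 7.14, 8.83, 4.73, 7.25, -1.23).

√(Σ(x_i - y_i)²) = √((-9.52 - (-2.09))² + (6.87 - 7.14)² + (7.98 - 8.83)² + (0.63 - 4.73)² + (6.72 - 7.25)² + (-3.65 - (-1.23))²)
= √((-7.43)² + (-0.27)² + (-0.85)² + (-4.1)² + (-0.53)² + (-2.42)²) = √(55.2049 + 0.0729 + 0.7225 + 16.81 + 0.2809 + 5.8564) = √78.9476 ≈ 8.8852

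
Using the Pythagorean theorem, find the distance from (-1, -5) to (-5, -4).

√(Σ(x_i - y_i)²) = √((-1 - (-5))² + (-5 - (-4))²)
= √(4² + (-1)²) = √(16 + 1) = √17 ≈ 4.1231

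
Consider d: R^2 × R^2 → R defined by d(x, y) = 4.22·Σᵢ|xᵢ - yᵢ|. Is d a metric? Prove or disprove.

Yes. The L1 (Manhattan) norm induces a metric on R^2, and multiplying a metric by a positive constant 4.22 > 0 preserves all four axioms: non-negativity (4.22·||x-y|| ≥ 0), identity (4.22·||x-y|| = 0 ⟺ ||x-y|| = 0 ⟺ x = y), symmetry (||x-y|| = ||y-x||), and the triangle inequality (4.22·||x-z|| ≤ 4.22·||x-y|| + 4.22·||y-z||). So d is a metric.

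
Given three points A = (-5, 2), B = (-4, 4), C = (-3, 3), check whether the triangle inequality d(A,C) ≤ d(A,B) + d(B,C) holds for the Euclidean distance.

d(A,B) = √(1² + 2²) = √5 ≈ 2.2361, d(B,C) = √(1² + 1²) = √2 ≈ 1.4142, d(A,C) = √(2² + 1²) = √5 ≈ 2.2361.
d(A,C) ≈ 2.2361 ≤ 2.2361 + 1.4142 = 3.6503. Triangle inequality is satisfied.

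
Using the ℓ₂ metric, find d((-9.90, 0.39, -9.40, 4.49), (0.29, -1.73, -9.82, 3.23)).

√(Σ(x_i - y_i)²) = √((-9.9 - 0.29)² + (0.39 - (-1.73))² + (-9.4 - (-9.82))² + (4.49 - 3.23)²)
= √((-10.19)² + 2.12² + 0.42² + 1.26²) = √(103.8361 + 4.4944 + 0.1764 + 1.5876) = √110.0945 ≈ 10.4926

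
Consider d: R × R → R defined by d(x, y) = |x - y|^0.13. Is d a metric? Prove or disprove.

Yes. With 0 < p = 0.13 ≤ 1, d(x,y) = |x-y|^0.13 is a metric on R. Non-negativity and symmetry are immediate; |x-y|^0.13 = 0 ⟺ |x-y| = 0 ⟺ x = y. For the triangle inequality, the function t ↦ t^0.13 is subadditive on [0,∞) when p ≤ 1, so |x-z|^0.13 ≤ (|x-y| + |y-z|)^0.13 ≤ |x-y|^0.13 + |y-z|^0.13.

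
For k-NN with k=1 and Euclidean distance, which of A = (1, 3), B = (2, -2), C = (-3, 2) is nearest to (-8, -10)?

Distances: d(A) ≈ 15.8114, d(B) ≈ 12.8062, d(C) = 13. Nearest: B = (2, -2) with distance 12.8062.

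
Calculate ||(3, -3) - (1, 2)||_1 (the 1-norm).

Σ|x_i - y_i| = |3 - 1| + |-3 - 2| = 2 + 5 = 7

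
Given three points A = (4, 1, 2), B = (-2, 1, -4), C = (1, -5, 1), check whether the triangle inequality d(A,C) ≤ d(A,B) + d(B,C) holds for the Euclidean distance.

d(A,B) = √(6² + 0² + 6²) = √72 ≈ 8.4853, d(B,C) = √(3² + 6² + 5²) = √70 ≈ 8.3666, d(A,C) = √(3² + 6² + 1²) = √46 ≈ 6.7823.
d(A,C) ≈ 6.7823 ≤ 8.4853 + 8.3666 = 16.8519. Triangle inequality is satisfied.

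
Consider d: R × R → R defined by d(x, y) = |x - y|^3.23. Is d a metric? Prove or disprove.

No. d(x,y) = |x-y|^3.23 fails the triangle inequality since p = 3.23 > 1. Counterexample: x = 1, y = 4, z = 9. d(x,z) = |1 - 9|^3.23 = 8^3.23 ≈ 826.0012, but d(x,y) + d(y,z) = 3^3.23 + 5^3.23 ≈ 34.7618 + 180.9977 = 215.7595. Since 826.0012 > 215.7595, the triangle inequality is violated.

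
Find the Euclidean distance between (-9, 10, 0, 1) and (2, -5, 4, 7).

√(Σ(x_i - y_i)²) = √((-9 - 2)² + (10 - (-5))² + (0 - 4)² + (1 - 7)²)
= √((-11)² + 15² + (-4)² + (-6)²) = √(121 + 225 + 16 + 36) = √398 ≈ 19.9499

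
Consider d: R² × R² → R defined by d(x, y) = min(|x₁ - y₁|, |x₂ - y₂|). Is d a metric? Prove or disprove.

No. d fails identity of indiscernibles: take x = (-2, 0) and y = (-2, 1). Then d(x,y) = min(|-2 - (-2)|, |0 - 1|) = min(0, 1) = 0, yet x ≠ y.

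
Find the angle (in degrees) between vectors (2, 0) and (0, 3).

With u = (2, 0), v = (0, 3):
u·v = 2·0 + 0·3 = 0 + 0 = 0.
|u| = √(2² + 0²) = √4, |v| = √(0² + 3²) = √9, so |u||v| = √(4·9) = √36 = 6.
cos θ = (u·v)/(|u||v|) = 0/6 = 0 (the vectors are orthogonal)
θ = arccos(0) = 90°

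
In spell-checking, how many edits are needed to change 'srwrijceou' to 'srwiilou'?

Let D[i][j] be the edit distance between the first i characters of 'srwrijceou' and the first j characters of 'srwiilou', with D[i][0] = i, D[0][j] = j, and D[i][j] = D[i-1][j-1] if the characters match, else 1 + min(D[i-1][j], D[i][j-1], D[i-1][j-1]). Filling the table (rows: prefixes of 'srwrijceou', columns: prefixes of 'srwiilou'):
     ε  s  r  w  i  i  l  o  u
  ε  0  1  2  3  4  5  6  7  8
  s  1  0  1  2  3  4  5  6  7
  r  2  1  0  1  2  3  4  5  6
  w  3  2  1  0  1  2  3  4  5
  r  4  3  2  1  1  2  3  4  5
  i  5  4  3  2  1  1  2  3  4
  j  6  5  4  3  2  2  2  3  4
  c  7  6  5  4  3  3  3  3  4
  e  8  7  6  5  4  4  4  4  4
  o  9  8  7  6  5  5  5  4  5
  u 10  9  8  7  6  6  6  5  4
The bottom-right entry gives D[10][8] = 4, so no sequence of fewer than 4 edits works. Backtracking through the table gives one optimal edit sequence (4 edits):
  srwrijceou → srwijceou (del r @4)
  srwijceou → srwiceou (del j @5)
  srwiceou → srwiieou (sub c→i @5)
  srwiieou → srwiilou (sub e→l @6)
Edit distance = 4.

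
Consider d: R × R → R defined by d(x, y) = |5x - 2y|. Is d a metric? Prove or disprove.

No. d fails symmetry: d(3, 4) = |5·3 - 2·4| = |7| = 7, but d(4, 3) = |5·4 - 2·3| = |14| = 14. Since 7 ≠ 14, d(x,y) ≠ d(y,x) in general.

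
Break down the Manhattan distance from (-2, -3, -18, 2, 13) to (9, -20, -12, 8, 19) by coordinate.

Σ|x_i - y_i| = |-2 - 9| + |-3 - (-20)| + |-18 - (-12)| + |2 - 8| + |13 - 19| = 11 + 17 + 6 + 6 + 6 = 46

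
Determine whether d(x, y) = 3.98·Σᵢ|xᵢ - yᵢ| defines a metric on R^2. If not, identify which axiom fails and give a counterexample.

Yes. The L1 (Manhattan) norm induces a metric on R^2, and multiplying a metric by a positive constant 3.98 > 0 preserves all four axioms: non-negativity (3.98·||x-y|| ≥ 0), identity (3.98·||x-y|| = 0 ⟺ ||x-y|| = 0 ⟺ x = y), symmetry (||x-y|| = ||y-x||), and the triangle inequality (3.98·||x-z|| ≤ 3.98·||x-y|| + 3.98·||y-z||). So d is a metric.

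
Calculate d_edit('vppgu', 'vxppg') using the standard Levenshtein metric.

Let D[i][j] be the edit distance between the first i characters of 'vppgu' and the first j characters of 'vxppg', with D[i][0] = i, D[0][j] = j, and D[i][j] = D[i-1][j-1] if the characters match, else 1 + min(D[i-1][j], D[i][j-1], D[i-1][j-1]). Filling the table (rows: prefixes of 'vppgu', columns: prefixes of 'vxppg'):
     ε  v  x  p  p  g
  ε  0  1  2  3  4  5
  v  1  0  1  2  3  4
  p  2  1  1  1  2  3
  p  3  2  2  1  1  2
  g  4  3  3  2  2  1
  u  5  4  4  3  3  2
The bottom-right entry gives D[5][5] = 2, so no sequence of fewer than 2 edits works. Backtracking through the table gives one optimal edit sequence (2 edits):
  vppgu → vxppgu (ins x @2)
  vxppgu → vxppg (del u @6)
Edit distance = 2.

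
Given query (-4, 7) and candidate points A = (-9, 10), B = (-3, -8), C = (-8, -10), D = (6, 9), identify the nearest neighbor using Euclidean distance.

Distances: d(A) ≈ 5.831, d(B) ≈ 15.0333, d(C) ≈ 17.4642, d(D) ≈ 10.198. Nearest: A = (-9, 10) with distance 5.831.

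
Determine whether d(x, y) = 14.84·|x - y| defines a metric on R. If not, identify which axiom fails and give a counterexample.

Yes. Since |x - y| is a metric on R and 14.84 > 0, the positive scalar multiple 14.84·|x - y| is also a metric: scaling by a positive constant preserves non-negativity, identity (d=0 ⟺ |x-y|=0 ⟺ x=y), symmetry, and the triangle inequality.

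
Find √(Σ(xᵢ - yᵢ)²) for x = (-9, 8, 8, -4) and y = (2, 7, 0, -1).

√(Σ(x_i - y_i)²) = √((-9 - 2)² + (8 - 7)² + (8 - 0)² + (-4 - (-1))²)
= √((-11)² + 1² + 8² + (-3)²) = √(121 + 1 + 64 + 9) = √195 ≈ 13.9642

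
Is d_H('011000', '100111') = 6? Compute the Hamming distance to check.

Differing positions: 1, 2, 3, 4, 5, 6. Hamming distance = 6, so the claim is true.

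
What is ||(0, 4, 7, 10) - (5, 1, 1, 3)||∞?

max(|x_i - y_i|) = max(|0 - 5|, |4 - 1|, |7 - 1|, |10 - 3|) = max(5, 3, 6, 7) = 7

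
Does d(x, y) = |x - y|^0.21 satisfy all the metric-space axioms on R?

Yes. With 0 < p = 0.21 ≤ 1, d(x,y) = |x-y|^0.21 is a metric on R. Non-negativity and symmetry are immediate; |x-y|^0.21 = 0 ⟺ |x-y| = 0 ⟺ x = y. For the triangle inequality, the function t ↦ t^0.21 is subadditive on [0,∞) when p ≤ 1, so |x-z|^0.21 ≤ (|x-y| + |y-z|)^0.21 ≤ |x-y|^0.21 + |y-z|^0.21.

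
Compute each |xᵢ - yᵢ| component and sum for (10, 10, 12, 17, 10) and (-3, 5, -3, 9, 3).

Σ|x_i - y_i| = |10 - (-3)| + |10 - 5| + |12 - (-3)| + |17 - 9| + |10 - 3| = 13 + 5 + 15 + 8 + 7 = 48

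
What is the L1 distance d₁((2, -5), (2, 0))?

Σ|x_i - y_i| = |2 - 2| + |-5 - 0| = 0 + 5 = 5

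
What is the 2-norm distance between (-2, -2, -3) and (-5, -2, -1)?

(Σ|x_i - y_i|^2)^(1/2) = (|-2 - (-5)|^2 + |-2 - (-2)|^2 + |-3 - (-1)|^2)^(1/2)
= (3^2 + 0^2 + 2^2)^(1/2) = (9 + 0 + 4)^(1/2) = (13)^(1/2) ≈ 3.6056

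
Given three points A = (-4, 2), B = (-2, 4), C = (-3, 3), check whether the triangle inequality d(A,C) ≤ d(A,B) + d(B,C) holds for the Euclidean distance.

d(A,B) = √(2² + 2²) = √8 ≈ 2.8284, d(B,C) = √(1² + 1²) = √2 ≈ 1.4142, d(A,C) = √(1² + 1²) = √2 ≈ 1.4142.
d(A,C) ≈ 1.4142 ≤ 2.8284 + 1.4142 = 4.2426. Triangle inequality is satisfied.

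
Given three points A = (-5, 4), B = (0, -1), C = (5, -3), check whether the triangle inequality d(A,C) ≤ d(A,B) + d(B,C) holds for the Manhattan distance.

d(A,B) = 5 + 5 = 10, d(B,C) = 5 + 2 = 7, d(A,C) = 10 + 7 = 17.
d(A,C) = 17 ≤ 10 + 7 = 17. Triangle inequality is satisfied.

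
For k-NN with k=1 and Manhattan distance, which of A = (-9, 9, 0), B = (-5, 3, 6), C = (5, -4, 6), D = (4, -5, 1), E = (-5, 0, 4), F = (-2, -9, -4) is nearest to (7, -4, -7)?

Distances: d(A) = 36, d(B) = 32, d(C) = 15, d(D) = 12, d(E) = 27, d(F) = 17. Nearest: D = (4, -5, 1) with distance 12.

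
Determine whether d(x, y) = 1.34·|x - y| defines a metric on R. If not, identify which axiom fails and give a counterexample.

Yes. Since |x - y| is a metric on R and 1.34 > 0, the positive scalar multiple 1.34·|x - y| is also a metric: scaling by a positive constant preserves non-negativity, identity (d=0 ⟺ |x-y|=0 ⟺ x=y), symmetry, and the triangle inequality.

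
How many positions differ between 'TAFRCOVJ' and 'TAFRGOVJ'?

Differing positions: 5. Hamming distance = 1.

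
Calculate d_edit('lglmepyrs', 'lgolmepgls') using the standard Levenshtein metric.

Let D[i][j] be the edit distance between the first i characters of 'lglmepyrs' and the first j characters of 'lgolmepgls', with D[i][0] = i, D[0][j] = j, and D[i][j] = D[i-1][j-1] if the characters match, else 1 + min(D[i-1][j], D[i][j-1], D[i-1][j-1]). Filling the table (rows: prefixes of 'lglmepyrs', columns: prefixes of 'lgolmepgls'):
     ε  l  g  o  l  m  e  p  g  l  s
  ε  0  1  2  3  4  5  6  7  8  9 10
  l  1  0  1  2  3  4  5  6  7  8  9
  g  2  1  0  1  2  3  4  5  6  7  8
  l  3  2  1  1  1  2  3  4  5  6  7
  m  4  3  2  2  2  1  2  3  4  5  6
  e  5  4  3  3  3  2  1  2  3  4  5
  p  6  5  4  4  4  3  2  1  2  3  4
  y  7  6  5  5  5  4  3  2  2  3  4
  r  8  7  6  6  6  5  4  3  3  3  4
  s  9  8  7  7  7  6  5  4  4  4  3
The bottom-right entry gives D[9][10] = 3, so no sequence of fewer than 3 edits works. Backtracking through the table gives one optimal edit sequence (3 edits):
  lglmepyrs → lgolmepyrs (ins o @3)
  lgolmepyrs → lgolmepgrs (sub y→g @8)
  lgolmepgrs → lgolmepgls (sub r→l @9)
Edit distance = 3.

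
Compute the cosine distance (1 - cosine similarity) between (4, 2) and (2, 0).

With u = (4, 2), v = (2, 0):
u·v = 4·2 + 2·0 = 8 + 0 = 8.
|u| = √(4² + 2²) = √20, |v| = √(2² + 0²) = √4, so |u||v| = √(20·4) = √80.
cos θ = (u·v)/(|u||v|) = 8/√80 ≈ 0.8944
Cosine distance = 1 - cos θ ≈ 1 - 0.8944 = 0.1056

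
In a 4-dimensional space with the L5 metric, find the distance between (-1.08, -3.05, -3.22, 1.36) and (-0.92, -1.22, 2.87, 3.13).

(Σ|x_i - y_i|^5)^(1/5) = (|-1.08 - (-0.92)|^5 + |-3.05 - (-1.22)|^5 + |-3.22 - 2.87|^5 + |1.36 - 3.13|^5)^(1/5)
= (0.16^5 + 1.83^5 + 6.09^5 + 1.77^5)^(1/5) ≈ (0.0001 + 20.5237 + 8376.9604 + 17.3727)^(1/5) = (8414.8569)^(1/5) ≈ 6.0955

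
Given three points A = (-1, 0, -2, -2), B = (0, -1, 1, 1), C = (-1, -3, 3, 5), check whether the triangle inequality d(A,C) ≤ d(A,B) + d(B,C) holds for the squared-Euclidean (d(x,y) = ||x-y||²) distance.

d(A,B) = 1² + 1² + 3² + 3² = 20, d(B,C) = 1² + 2² + 2² + 4² = 25, d(A,C) = 0² + 3² + 5² + 7² = 83.
d(A,C) = 83 > 20 + 25 = 45. Triangle inequality is VIOLATED. (Squared-Euclidean is not a metric — this is a counterexample.)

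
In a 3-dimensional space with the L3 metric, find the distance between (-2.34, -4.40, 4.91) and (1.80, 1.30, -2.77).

(Σ|x_i - y_i|^3)^(1/3) = (|-2.34 - 1.8|^3 + |-4.4 - 1.3|^3 + |4.91 - (-2.77)|^3)^(1/3)
= (4.14^3 + 5.7^3 + 7.68^3)^(1/3) ≈ (70.9579 + 185.193 + 452.9848)^(1/3) = (709.1357)^(1/3) ≈ 8.9175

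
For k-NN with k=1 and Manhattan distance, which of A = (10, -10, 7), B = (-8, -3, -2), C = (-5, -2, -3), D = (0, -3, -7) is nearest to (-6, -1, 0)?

Distances: d(A) = 32, d(B) = 6, d(C) = 5, d(D) = 15. Nearest: C = (-5, -2, -3) with distance 5.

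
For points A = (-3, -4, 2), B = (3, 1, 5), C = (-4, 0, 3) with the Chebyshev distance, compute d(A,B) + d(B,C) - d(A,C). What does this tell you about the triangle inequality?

d(A,B) = max(6, 5, 3) = 6, d(B,C) = max(7, 1, 2) = 7, d(A,C) = max(1, 4, 1) = 4.
d(A,B) + d(B,C) - d(A,C) = 6 + 7 - 4 = 13 - 4 = 9. This is ≥ 0, so the triangle inequality holds for these points.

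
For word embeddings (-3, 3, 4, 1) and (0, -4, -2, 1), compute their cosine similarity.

With u = (-3, 3, 4, 1), v = (0, -4, -2, 1):
u·v = (-3)·0 + 3·(-4) + 4·(-2) + 1·1 = 0 + (-12) + (-8) + 1 = -19.
|u| = √((-3)² + 3² + 4² + 1²) = √35, |v| = √(0² + (-4)² + (-2)² + 1²) = √21, so |u||v| = √(35·21) = √735.
cos θ = (u·v)/(|u||v|) = -19/√735 ≈ -0.7008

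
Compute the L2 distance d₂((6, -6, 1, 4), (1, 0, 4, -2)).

√(Σ(x_i - y_i)²) = √((6 - 1)² + (-6 - 0)² + (1 - 4)² + (4 - (-2))²)
= √(5² + (-6)² + (-3)² + 6²) = √(25 + 36 + 9 + 36) = √106 ≈ 10.2956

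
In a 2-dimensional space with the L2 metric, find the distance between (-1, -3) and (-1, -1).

(Σ|x_i - y_i|^2)^(1/2) = (|-1 - (-1)|^2 + |-3 - (-1)|^2)^(1/2)
= (0^2 + 2^2)^(1/2) = (0 + 4)^(1/2) = (4)^(1/2) = 2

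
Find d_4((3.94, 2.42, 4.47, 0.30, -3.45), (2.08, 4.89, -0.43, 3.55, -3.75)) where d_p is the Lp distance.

(Σ|x_i - y_i|^4)^(1/4) = (|3.94 - 2.08|^4 + |2.42 - 4.89|^4 + |4.47 - (-0.43)|^4 + |0.3 - 3.55|^4 + |-3.45 - (-3.75)|^4)^(1/4)
= (1.86^4 + 2.47^4 + 4.9^4 + 3.25^4 + 0.3^4)^(1/4) ≈ (11.9688 + 37.221 + 576.4801 + 111.5664 + 0.0081)^(1/4) = (737.2444)^(1/4) ≈ 5.2108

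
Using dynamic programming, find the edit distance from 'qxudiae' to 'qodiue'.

Let D[i][j] be the edit distance between the first i characters of 'qxudiae' and the first j characters of 'qodiue', with D[i][0] = i, D[0][j] = j, and D[i][j] = D[i-1][j-1] if the characters match, else 1 + min(D[i-1][j], D[i][j-1], D[i-1][j-1]). Filling the table (rows: prefixes of 'qxudiae', columns: prefixes of 'qodiue'):
     ε  q  o  d  i  u  e
  ε  0  1  2  3  4  5  6
  q  1  0  1  2  3  4  5
  x  2  1  1  2  3  4  5
  u  3  2  2  2  3  3  4
  d  4  3  3  2  3  4  4
  i  5  4  4  3  2  3  4
  a  6  5  5  4  3  3  4
  e  7  6  6  5  4  4  3
The bottom-right entry gives D[7][6] = 3, so no sequence of fewer than 3 edits works. Backtracking through the table gives one optimal edit sequence (3 edits):
  qxudiae → qudiae (del x @2)
  qudiae → qodiae (sub u→o @2)
  qodiae → qodiue (sub a→u @5)
Edit distance = 3.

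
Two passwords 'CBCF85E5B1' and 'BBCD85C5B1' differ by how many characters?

Differing positions: 1, 4, 7. Hamming distance = 3.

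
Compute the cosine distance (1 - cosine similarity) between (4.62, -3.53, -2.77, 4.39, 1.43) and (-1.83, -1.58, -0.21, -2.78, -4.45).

With u = (4.62, -3.53, -2.77, 4.39, 1.43), v = (-1.83, -1.58, -0.21, -2.78, -4.45):
u·v = 4.62·(-1.83) + (-3.53)·(-1.58) + (-2.77)·(-0.21) + 4.39·(-2.78) + 1.43·(-4.45) = (-8.4546) + 5.5774 + 0.5817 + (-12.2042) + (-6.3635) = -20.8632.
|u| = √(4.62² + (-3.53)² + (-2.77)² + 4.39² + 1.43²) = √(21.3444 + 12.4609 + 7.6729 + 19.2721 + 2.0449) = √62.7952, |v| = √((-1.83)² + (-1.58)² + (-0.21)² + (-2.78)² + (-4.45)²) = √(3.3489 + 2.4964 + 0.0441 + 7.7284 + 19.8025) = √33.4203.
cos θ = (u·v)/(|u||v|) = -20.8632/(√62.7952·√33.4203) ≈ -0.4554
Cosine distance = 1 - cos θ ≈ 1 - (-0.4554) = 1.4554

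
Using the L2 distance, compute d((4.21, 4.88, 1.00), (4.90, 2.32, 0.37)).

(Σ|x_i - y_i|^2)^(1/2) = (|4.21 - 4.9|^2 + |4.88 - 2.32|^2 + |1 - 0.37|^2)^(1/2)
= (0.69^2 + 2.56^2 + 0.63^2)^(1/2) = (0.4761 + 6.5536 + 0.3969)^(1/2) = (7.4266)^(1/2) ≈ 2.7252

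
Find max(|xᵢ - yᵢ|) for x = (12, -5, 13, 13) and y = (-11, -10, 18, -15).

max(|x_i - y_i|) = max(|12 - (-11)|, |-5 - (-10)|, |13 - 18|, |13 - (-15)|) = max(23, 5, 5, 28) = 28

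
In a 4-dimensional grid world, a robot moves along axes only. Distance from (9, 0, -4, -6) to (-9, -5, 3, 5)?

Σ|x_i - y_i| = |9 - (-9)| + |0 - (-5)| + |-4 - 3| + |-6 - 5| = 18 + 5 + 7 + 11 = 41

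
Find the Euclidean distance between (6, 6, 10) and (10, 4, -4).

√(Σ(x_i - y_i)²) = √((6 - 10)² + (6 - 4)² + (10 - (-4))²)
= √((-4)² + 2² + 14²) = √(16 + 4 + 196) = √216 ≈ 14.6969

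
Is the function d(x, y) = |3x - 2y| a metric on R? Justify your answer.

No. d fails symmetry: d(2, 7) = |3·2 - 2·7| = |-8| = 8, but d(7, 2) = |3·7 - 2·2| = |17| = 17. Since 8 ≠ 17, d(x,y) ≠ d(y,x) in general.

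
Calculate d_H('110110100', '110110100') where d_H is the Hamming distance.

Differing positions: none. Hamming distance = 0.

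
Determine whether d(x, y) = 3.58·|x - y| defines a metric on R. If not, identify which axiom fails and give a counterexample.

Yes. Since |x - y| is a metric on R and 3.58 > 0, the positive scalar multiple 3.58·|x - y| is also a metric: scaling by a positive constant preserves non-negativity, identity (d=0 ⟺ |x-y|=0 ⟺ x=y), symmetry, and the triangle inequality.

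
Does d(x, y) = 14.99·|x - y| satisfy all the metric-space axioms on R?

Yes. Since |x - y| is a metric on R and 14.99 > 0, the positive scalar multiple 14.99·|x - y| is also a metric: scaling by a positive constant preserves non-negativity, identity (d=0 ⟺ |x-y|=0 ⟺ x=y), symmetry, and the triangle inequality.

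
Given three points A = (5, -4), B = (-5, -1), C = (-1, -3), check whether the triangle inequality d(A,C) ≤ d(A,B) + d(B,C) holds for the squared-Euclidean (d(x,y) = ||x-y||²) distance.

d(A,B) = 10² + 3² = 109, d(B,C) = 4² + 2² = 20, d(A,C) = 6² + 1² = 37.
d(A,C) = 37 ≤ 109 + 20 = 129. Triangle inequality is satisfied.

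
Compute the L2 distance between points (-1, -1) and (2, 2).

(Σ|x_i - y_i|^2)^(1/2) = (|-1 - 2|^2 + |-1 - 2|^2)^(1/2)
= (3^2 + 3^2)^(1/2) = (9 + 9)^(1/2) = (18)^(1/2) ≈ 4.2426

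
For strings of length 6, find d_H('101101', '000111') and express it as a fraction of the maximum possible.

Differing positions: 1, 3, 5. Hamming distance = 3. The maximum possible Hamming distance for length-6 strings is 6, so d_H/6 = 3/6 = 0.5.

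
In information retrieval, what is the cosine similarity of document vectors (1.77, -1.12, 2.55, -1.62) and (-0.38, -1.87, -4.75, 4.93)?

With u = (1.77, -1.12, 2.55, -1.62), v = (-0.38, -1.87, -4.75, 4.93):
u·v = 1.77·(-0.38) + (-1.12)·(-1.87) + 2.55·(-4.75) + (-1.62)·4.93 = (-0.6726) + 2.0944 + (-12.1125) + (-7.9866) = -18.6773.
|u| = √(1.77² + (-1.12)² + 2.55² + (-1.62)²) = √(3.1329 + 1.2544 + 6.5025 + 2.6244) = √13.5142, |v| = √((-0.38)² + (-1.87)² + (-4.75)² + 4.93²) = √(0.1444 + 3.4969 + 22.5625 + 24.3049) = √50.5087.
cos θ = (u·v)/(|u||v|) = -18.6773/(√13.5142·√50.5087) ≈ -0.7149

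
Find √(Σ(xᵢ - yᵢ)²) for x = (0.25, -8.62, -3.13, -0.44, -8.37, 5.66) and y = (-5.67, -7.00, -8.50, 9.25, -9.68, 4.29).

√(Σ(x_i - y_i)²) = √((0.25 - (-5.67))² + (-8.62 - (-7))² + (-3.13 - (-8.5))² + (-0.44 - 9.25)² + (-8.37 - (-9.68))² + (5.66 - 4.29)²)
= √(5.92² + (-1.62)² + 5.37² + (-9.69)² + 1.31² + 1.37²) = √(35.0464 + 2.6244 + 28.8369 + 93.8961 + 1.7161 + 1.8769) = √163.9968 ≈ 12.8061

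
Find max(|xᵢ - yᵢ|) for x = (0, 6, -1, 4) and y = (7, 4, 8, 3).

max(|x_i - y_i|) = max(|0 - 7|, |6 - 4|, |-1 - 8|, |4 - 3|) = max(7, 2, 9, 1) = 9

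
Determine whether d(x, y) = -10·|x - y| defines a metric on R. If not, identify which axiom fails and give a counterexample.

No. With c = -10 < 0, d fails non-negativity: d(6, 10) = -10·|6 - 10| = -10·4 = -40 < 0.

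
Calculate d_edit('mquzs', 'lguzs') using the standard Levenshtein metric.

Let D[i][j] be the edit distance between the first i characters of 'mquzs' and the first j characters of 'lguzs', with D[i][0] = i, D[0][j] = j, and D[i][j] = D[i-1][j-1] if the characters match, else 1 + min(D[i-1][j], D[i][j-1], D[i-1][j-1]). Filling the table (rows: prefixes of 'mquzs', columns: prefixes of 'lguzs'):
     ε  l  g  u  z  s
  ε  0  1  2  3  4  5
  m  1  1  2  3  4  5
  q  2  2  2  3  4  5
  u  3  3  3  2  3  4
  z  4  4  4  3  2  3
  s  5  5  5  4  3  2
The bottom-right entry gives D[5][5] = 2, so no sequence of fewer than 2 edits works. Backtracking through the table gives one optimal edit sequence (2 edits):
  mquzs → lquzs (sub m→l @1)
  lquzs → lguzs (sub q→g @2)
Edit distance = 2.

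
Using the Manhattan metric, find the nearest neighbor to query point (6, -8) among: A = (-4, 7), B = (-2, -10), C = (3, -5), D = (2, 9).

Distances: d(A) = 25, d(B) = 10, d(C) = 6, d(D) = 21. Nearest: C = (3, -5) with distance 6.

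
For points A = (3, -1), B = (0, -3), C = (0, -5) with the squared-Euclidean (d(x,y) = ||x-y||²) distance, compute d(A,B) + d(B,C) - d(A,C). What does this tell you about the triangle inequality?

d(A,B) = 3² + 2² = 13, d(B,C) = 0² + 2² = 4, d(A,C) = 3² + 4² = 25.
d(A,B) + d(B,C) - d(A,C) = 13 + 4 - 25 = 17 - 25 = -8. This is < 0, so the triangle inequality FAILS for these points (squared-Euclidean is not a metric).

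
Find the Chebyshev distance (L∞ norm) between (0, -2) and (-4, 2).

max(|x_i - y_i|) = max(|0 - (-4)|, |-2 - 2|) = max(4, 4) = 4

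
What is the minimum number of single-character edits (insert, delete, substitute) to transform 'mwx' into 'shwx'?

Let D[i][j] be the edit distance between the first i characters of 'mwx' and the first j characters of 'shwx', with D[i][0] = i, D[0][j] = j, and D[i][j] = D[i-1][j-1] if the characters match, else 1 + min(D[i-1][j], D[i][j-1], D[i-1][j-1]). Filling the table (rows: prefixes of 'mwx', columns: prefixes of 'shwx'):
     ε  s  h  w  x
  ε  0  1  2  3  4
  m  1  1  2  3  4
  w  2  2  2  2  3
  x  3  3  3  3  2
The bottom-right entry gives D[3][4] = 2, so no sequence of fewer than 2 edits works. Backtracking through the table gives one optimal edit sequence (2 edits):
  mwx → smwx (ins s @1)
  smwx → shwx (sub m→h @2)
Edit distance = 2.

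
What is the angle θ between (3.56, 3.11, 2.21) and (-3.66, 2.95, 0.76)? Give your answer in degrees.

With u = (3.56, 3.11, 2.21), v = (-3.66, 2.95, 0.76):
u·v = 3.56·(-3.66) + 3.11·2.95 + 2.21·0.76 = (-13.0296) + 9.1745 + 1.6796 = -2.1755.
|u| = √(3.56² + 3.11² + 2.21²) = √(12.6736 + 9.6721 + 4.8841) = √27.2298, |v| = √((-3.66)² + 2.95² + 0.76²) = √(13.3956 + 8.7025 + 0.5776) = √22.6757.
cos θ = (u·v)/(|u||v|) = -2.1755/(√27.2298·√22.6757) ≈ -0.08755
θ = arccos(-0.08755) ≈ 95.02°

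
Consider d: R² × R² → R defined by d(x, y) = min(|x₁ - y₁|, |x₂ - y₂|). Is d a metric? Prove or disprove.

No. d fails identity of indiscernibles: take x = (5, 0) and y = (5, 6). Then d(x,y) = min(|5 - 5|, |0 - 6|) = min(0, 6) = 0, yet x ≠ y.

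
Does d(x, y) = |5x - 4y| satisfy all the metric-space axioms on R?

No. d fails symmetry: d(5, 6) = |5·5 - 4·6| = |1| = 1, but d(6, 5) = |5·6 - 4·5| = |10| = 10. Since 1 ≠ 10, d(x,y) ≠ d(y,x) in general.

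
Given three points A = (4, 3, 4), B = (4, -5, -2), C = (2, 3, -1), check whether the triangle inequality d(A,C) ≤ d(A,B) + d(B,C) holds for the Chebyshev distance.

d(A,B) = max(0, 8, 6) = 8, d(B,C) = max(2, 8, 1) = 8, d(A,C) = max(2, 0, 5) = 5.
d(A,C) = 5 ≤ 8 + 8 = 16. Triangle inequality is satisfied.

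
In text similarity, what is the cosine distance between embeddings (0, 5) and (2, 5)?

With u = (0, 5), v = (2, 5):
u·v = 0·2 + 5·5 = 0 + 25 = 25.
|u| = √(0² + 5²) = √25, |v| = √(2² + 5²) = √29, so |u||v| = √(25·29) = √725.
cos θ = (u·v)/(|u||v|) = 25/√725 ≈ 0.9285
Cosine distance = 1 - cos θ ≈ 1 - 0.9285 = 0.0715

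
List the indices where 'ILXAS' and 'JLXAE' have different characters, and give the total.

Differing positions: 1, 5. Hamming distance = 2.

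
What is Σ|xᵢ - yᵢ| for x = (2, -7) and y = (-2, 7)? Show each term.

Σ|x_i - y_i| = |2 - (-2)| + |-7 - 7| = 4 + 14 = 18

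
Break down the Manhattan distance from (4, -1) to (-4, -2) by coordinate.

Σ|x_i - y_i| = |4 - (-4)| + |-1 - (-2)| = 8 + 1 = 9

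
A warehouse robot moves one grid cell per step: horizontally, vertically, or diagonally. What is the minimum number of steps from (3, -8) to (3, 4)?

max(|x_i - y_i|) = max(|3 - 3|, |-8 - 4|) = max(0, 12) = 12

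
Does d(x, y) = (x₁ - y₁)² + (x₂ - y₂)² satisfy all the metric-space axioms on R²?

No. The squared Euclidean distance fails the triangle inequality. Counterexample: x = (0, 0), y = (5, 3), z = (10, 6). d(x,z) = 10² + 6² = 136, but d(x,y) + d(y,z) = (5² + 3²) + (5² + 3²) = 34 + 34 = 68. Since 136 > 68, the triangle inequality is violated. (Note: √d, the ordinary Euclidean distance, IS a metric.)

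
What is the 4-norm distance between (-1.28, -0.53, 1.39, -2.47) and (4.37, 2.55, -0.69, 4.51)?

(Σ|x_i - y_i|^4)^(1/4) = (|-1.28 - 4.37|^4 + |-0.53 - 2.55|^4 + |1.39 - (-0.69)|^4 + |-2.47 - 4.51|^4)^(1/4)
= (5.65^4 + 3.08^4 + 2.08^4 + 6.98^4)^(1/4) ≈ (1019.046 + 89.9918 + 18.7177 + 2373.6774)^(1/4) = (3501.4329)^(1/4) ≈ 7.6924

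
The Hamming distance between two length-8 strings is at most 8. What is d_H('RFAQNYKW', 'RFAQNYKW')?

Differing positions: none. Hamming distance = 0. The maximum possible Hamming distance for length-8 strings is 8, so d_H/8 = 0/8 = 0.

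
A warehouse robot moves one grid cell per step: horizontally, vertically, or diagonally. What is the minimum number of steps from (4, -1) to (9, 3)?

max(|x_i - y_i|) = max(|4 - 9|, |-1 - 3|) = max(5, 4) = 5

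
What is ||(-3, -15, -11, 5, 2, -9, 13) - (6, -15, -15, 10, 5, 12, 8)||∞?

max(|x_i - y_i|) = max(|-3 - 6|, |-15 - (-15)|, |-11 - (-15)|, |5 - 10|, |2 - 5|, |-9 - 12|, |13 - 8|) = max(9, 0, 4, 5, 3, 21, 5) = 21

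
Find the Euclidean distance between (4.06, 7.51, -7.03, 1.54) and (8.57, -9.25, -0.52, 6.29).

√(Σ(x_i - y_i)²) = √((4.06 - 8.57)² + (7.51 - (-9.25))² + (-7.03 - (-0.52))² + (1.54 - 6.29)²)
= √((-4.51)² + 16.76² + (-6.51)² + (-4.75)²) = √(20.3401 + 280.8976 + 42.3801 + 22.5625) = √366.1803 ≈ 19.1358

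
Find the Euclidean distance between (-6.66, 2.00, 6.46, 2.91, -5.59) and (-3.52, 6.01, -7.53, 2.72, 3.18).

√(Σ(x_i - y_i)²) = √((-6.66 - (-3.52))² + (2 - 6.01)² + (6.46 - (-7.53))² + (2.91 - 2.72)² + (-5.59 - 3.18)²)
= √((-3.14)² + (-4.01)² + 13.99² + 0.19² + (-8.77)²) = √(9.8596 + 16.0801 + 195.7201 + 0.0361 + 76.9129) = √298.6088 ≈ 17.2803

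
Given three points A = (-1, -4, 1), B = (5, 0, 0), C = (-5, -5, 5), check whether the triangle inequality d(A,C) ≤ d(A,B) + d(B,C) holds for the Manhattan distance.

d(A,B) = 6 + 4 + 1 = 11, d(B,C) = 10 + 5 + 5 = 20, d(A,C) = 4 + 1 + 4 = 9.
d(A,C) = 9 ≤ 11 + 20 = 31. Triangle inequality is satisfied.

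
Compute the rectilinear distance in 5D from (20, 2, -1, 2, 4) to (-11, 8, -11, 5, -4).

Σ|x_i - y_i| = |20 - (-11)| + |2 - 8| + |-1 - (-11)| + |2 - 5| + |4 - (-4)| = 31 + 6 + 10 + 3 + 8 = 58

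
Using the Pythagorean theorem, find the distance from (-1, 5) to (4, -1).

√(Σ(x_i - y_i)²) = √((-1 - 4)² + (5 - (-1))²)
= √((-5)² + 6²) = √(25 + 36) = √61 ≈ 7.8102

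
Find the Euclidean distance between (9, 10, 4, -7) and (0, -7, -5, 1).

√(Σ(x_i - y_i)²) = √((9 - 0)² + (10 - (-7))² + (4 - (-5))² + (-7 - 1)²)
= √(9² + 17² + 9² + (-8)²) = √(81 + 289 + 81 + 64) = √515 ≈ 22.6936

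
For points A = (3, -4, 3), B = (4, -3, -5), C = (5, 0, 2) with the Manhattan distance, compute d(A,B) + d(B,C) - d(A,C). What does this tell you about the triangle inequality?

d(A,B) = 1 + 1 + 8 = 10, d(B,C) = 1 + 3 + 7 = 11, d(A,C) = 2 + 4 + 1 = 7.
d(A,B) + d(B,C) - d(A,C) = 10 + 11 - 7 = 21 - 7 = 14. This is ≥ 0, so the triangle inequality holds for these points.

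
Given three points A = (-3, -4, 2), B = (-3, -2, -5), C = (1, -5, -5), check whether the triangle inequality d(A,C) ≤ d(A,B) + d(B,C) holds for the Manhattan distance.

d(A,B) = 0 + 2 + 7 = 9, d(B,C) = 4 + 3 + 0 = 7, d(A,C) = 4 + 1 + 7 = 12.
d(A,C) = 12 ≤ 9 + 7 = 16. Triangle inequality is satisfied.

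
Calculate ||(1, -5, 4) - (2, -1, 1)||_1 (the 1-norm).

Σ|x_i - y_i| = |1 - 2| + |-5 - (-1)| + |4 - 1| = 1 + 4 + 3 = 8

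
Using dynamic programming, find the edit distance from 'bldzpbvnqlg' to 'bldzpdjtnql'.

Let D[i][j] be the edit distance between the first i characters of 'bldzpbvnqlg' and the first j characters of 'bldzpdjtnql', with D[i][0] = i, D[0][j] = j, and D[i][j] = D[i-1][j-1] if the characters match, else 1 + min(D[i-1][j], D[i][j-1], D[i-1][j-1]). Filling the table (rows: prefixes of 'bldzpbvnqlg', columns: prefixes of 'bldzpdjtnql'):
     ε  b  l  d  z  p  d  j  t  n  q  l
  ε  0  1  2  3  4  5  6  7  8  9 10 11
  b  1  0  1  2  3  4  5  6  7  8  9 10
  l  2  1  0  1  2  3  4  5  6  7  8  9
  d  3  2  1  0  1  2  3  4  5  6  7  8
  z  4  3  2  1  0  1  2  3  4  5  6  7
  p  5  4  3  2  1  0  1  2  3  4  5  6
  b  6  5  4  3  2  1  1  2  3  4  5  6
  v  7  6  5  4  3  2  2  2  3  4  5  6
  n  8  7  6  5  4  3  3  3  3  3  4  5
  q  9  8  7  6  5  4  4  4  4  4  3  4
  l 10  9  8  7  6  5  5  5  5  5  4  3
  g 11 10  9  8  7  6  6  6  6  6  5  4
The bottom-right entry gives D[11][11] = 4, so no sequence of fewer than 4 edits works. Backtracking through the table gives one optimal edit sequence (4 edits):
  bldzpbvnqlg → bldzpdbvnqlg (ins d @6)
  bldzpdbvnqlg → bldzpdjvnqlg (sub b→j @7)
  bldzpdjvnqlg → bldzpdjtnqlg (sub v→t @8)
  bldzpdjtnqlg → bldzpdjtnql (del g @12)
Edit distance = 4.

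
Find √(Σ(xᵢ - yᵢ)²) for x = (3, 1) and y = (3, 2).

√(Σ(x_i - y_i)²) = √((3 - 3)² + (1 - 2)²)
= √(0² + (-1)²) = √(0 + 1) = √1 = 1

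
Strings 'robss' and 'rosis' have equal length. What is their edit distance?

Let D[i][j] be the edit distance between the first i characters of 'robss' and the first j characters of 'rosis', with D[i][0] = i, D[0][j] = j, and D[i][j] = D[i-1][j-1] if the characters match, else 1 + min(D[i-1][j], D[i][j-1], D[i-1][j-1]). Filling the table (rows: prefixes of 'robss', columns: prefixes of 'rosis'):
     ε  r  o  s  i  s
  ε  0  1  2  3  4  5
  r  1  0  1  2  3  4
  o  2  1  0  1  2  3
  b  3  2  1  1  2  3
  s  4  3  2  1  2  2
  s  5  4  3  2  2  2
The bottom-right entry gives D[5][5] = 2, so no sequence of fewer than 2 edits works. Backtracking through the table gives one optimal edit sequence (2 edits):
  robss → rosss (sub b→s @3)
  rosss → rosis (sub s→i @4)
Edit distance = 2.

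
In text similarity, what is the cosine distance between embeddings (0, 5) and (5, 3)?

With u = (0, 5), v = (5, 3):
u·v = 0·5 + 5·3 = 0 + 15 = 15.
|u| = √(0² + 5²) = √25, |v| = √(5² + 3²) = √34, so |u||v| = √(25·34) = √850.
cos θ = (u·v)/(|u||v|) = 15/√850 ≈ 0.5145
Cosine distance = 1 - cos θ ≈ 1 - 0.5145 = 0.4855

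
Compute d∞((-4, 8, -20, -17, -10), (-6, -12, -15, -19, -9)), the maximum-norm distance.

max(|x_i - y_i|) = max(|-4 - (-6)|, |8 - (-12)|, |-20 - (-15)|, |-17 - (-19)|, |-10 - (-9)|) = max(2, 20, 5, 2, 1) = 20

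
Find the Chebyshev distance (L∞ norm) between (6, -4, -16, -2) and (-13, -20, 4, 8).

max(|x_i - y_i|) = max(|6 - (-13)|, |-4 - (-20)|, |-16 - 4|, |-2 - 8|) = max(19, 16, 20, 10) = 20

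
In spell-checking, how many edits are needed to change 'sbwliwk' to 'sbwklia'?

Let D[i][j] be the edit distance between the first i characters of 'sbwliwk' and the first j characters of 'sbwklia', with D[i][0] = i, D[0][j] = j, and D[i][j] = D[i-1][j-1] if the characters match, else 1 + min(D[i-1][j], D[i][j-1], D[i-1][j-1]). Filling the table (rows: prefixes of 'sbwliwk', columns: prefixes of 'sbwklia'):
     ε  s  b  w  k  l  i  a
  ε  0  1  2  3  4  5  6  7
  s  1  0  1  2  3  4  5  6
  b  2  1  0  1  2  3  4  5
  w  3  2  1  0  1  2  3  4
  l  4  3  2  1  1  1  2  3
  i  5  4  3  2  2  2  1  2
  w  6  5  4  3  3  3  2  2
  k  7  6  5  4  3  4  3  3
The bottom-right entry gives D[7][7] = 3, so no sequence of fewer than 3 edits works. Backtracking through the table gives one optimal edit sequence (3 edits):
  sbwliwk → sbwkliwk (ins k @4)
  sbwkliwk → sbwklik (del w @7)
  sbwklik → sbwklia (sub k→a @7)
Edit distance = 3.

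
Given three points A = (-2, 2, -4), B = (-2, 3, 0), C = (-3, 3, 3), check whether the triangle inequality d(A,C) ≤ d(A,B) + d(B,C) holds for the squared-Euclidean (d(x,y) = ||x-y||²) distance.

d(A,B) = 0² + 1² + 4² = 17, d(B,C) = 1² + 0² + 3² = 10, d(A,C) = 1² + 1² + 7² = 51.
d(A,C) = 51 > 17 + 10 = 27. Triangle inequality is VIOLATED. (Squared-Euclidean is not a metric — this is a counterexample.)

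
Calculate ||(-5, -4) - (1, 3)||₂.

√(Σ(x_i - y_i)²) = √((-5 - 1)² + (-4 - 3)²)
= √((-6)² + (-7)²) = √(36 + 49) = √85 ≈ 9.2195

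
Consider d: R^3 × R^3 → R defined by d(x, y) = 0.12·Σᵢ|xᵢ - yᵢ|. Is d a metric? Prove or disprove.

Yes. The L1 (Manhattan) norm induces a metric on R^3, and multiplying a metric by a positive constant 0.12 > 0 preserves all four axioms: non-negativity (0.12·||x-y|| ≥ 0), identity (0.12·||x-y|| = 0 ⟺ ||x-y|| = 0 ⟺ x = y), symmetry (||x-y|| = ||y-x||), and the triangle inequality (0.12·||x-z|| ≤ 0.12·||x-y|| + 0.12·||y-z||). So d is a metric.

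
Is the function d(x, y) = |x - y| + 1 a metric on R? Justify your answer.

No. d fails identity of indiscernibles (specifically d(x,x) = 0): d(0, 0) = |0 - 0| + 1 = 0 + 1 = 1 ≠ 0.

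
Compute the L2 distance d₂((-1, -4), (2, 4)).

√(Σ(x_i - y_i)²) = √((-1 - 2)² + (-4 - 4)²)
= √((-3)² + (-8)²) = √(9 + 64) = √73 ≈ 8.544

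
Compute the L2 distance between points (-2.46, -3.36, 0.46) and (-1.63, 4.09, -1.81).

(Σ|x_i - y_i|^2)^(1/2) = (|-2.46 - (-1.63)|^2 + |-3.36 - 4.09|^2 + |0.46 - (-1.81)|^2)^(1/2)
= (0.83^2 + 7.45^2 + 2.27^2)^(1/2) = (0.6889 + 55.5025 + 5.1529)^(1/2) = (61.3443)^(1/2) ≈ 7.8323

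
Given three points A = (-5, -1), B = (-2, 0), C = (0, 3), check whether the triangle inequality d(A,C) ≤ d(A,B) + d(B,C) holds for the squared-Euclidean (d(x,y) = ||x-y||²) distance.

d(A,B) = 3² + 1² = 10, d(B,C) = 2² + 3² = 13, d(A,C) = 5² + 4² = 41.
d(A,C) = 41 > 10 + 13 = 23. Triangle inequality is VIOLATED. (Squared-Euclidean is not a metric — this is a counterexample.)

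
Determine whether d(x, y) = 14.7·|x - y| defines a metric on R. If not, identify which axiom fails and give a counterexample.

Yes. Since |x - y| is a metric on R and 14.7 > 0, the positive scalar multiple 14.7·|x - y| is also a metric: scaling by a positive constant preserves non-negativity, identity (d=0 ⟺ |x-y|=0 ⟺ x=y), symmetry, and the triangle inequality.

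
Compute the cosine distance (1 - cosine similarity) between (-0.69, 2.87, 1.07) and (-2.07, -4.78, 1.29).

With u = (-0.69, 2.87, 1.07), v = (-2.07, -4.78, 1.29):
u·v = (-0.69)·(-2.07) + 2.87·(-4.78) + 1.07·1.29 = 1.4283 + (-13.7186) + 1.3803 = -10.91.
|u| = √((-0.69)² + 2.87² + 1.07²) = √(0.4761 + 8.2369 + 1.1449) = √9.8579, |v| = √((-2.07)² + (-4.78)² + 1.29²) = √(4.2849 + 22.8484 + 1.6641) = √28.7974.
cos θ = (u·v)/(|u||v|) = -10.91/(√9.8579·√28.7974) ≈ -0.6475
Cosine distance = 1 - cos θ ≈ 1 - (-0.6475) = 1.6475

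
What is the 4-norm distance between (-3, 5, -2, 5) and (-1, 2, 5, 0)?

(Σ|x_i - y_i|^4)^(1/4) = (|-3 - (-1)|^4 + |5 - 2|^4 + |-2 - 5|^4 + |5 - 0|^4)^(1/4)
= (2^4 + 3^4 + 7^4 + 5^4)^(1/4) = (16 + 81 + 2401 + 625)^(1/4) = (3123)^(1/4) ≈ 7.4755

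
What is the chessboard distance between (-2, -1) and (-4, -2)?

max(|x_i - y_i|) = max(|-2 - (-4)|, |-1 - (-2)|) = max(2, 1) = 2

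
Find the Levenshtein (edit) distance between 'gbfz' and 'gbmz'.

Let D[i][j] be the edit distance between the first i characters of 'gbfz' and the first j characters of 'gbmz', with D[i][0] = i, D[0][j] = j, and D[i][j] = D[i-1][j-1] if the characters match, else 1 + min(D[i-1][j], D[i][j-1], D[i-1][j-1]). Filling the table (rows: prefixes of 'gbfz', columns: prefixes of 'gbmz'):
     ε  g  b  m  z
  ε  0  1  2  3  4
  g  1  0  1  2  3
  b  2  1  0  1  2
  f  3  2  1  1  2
  z  4  3  2  2  1
The bottom-right entry gives D[4][4] = 1, so no sequence of fewer than 1 edit works. Backtracking through the table gives one optimal edit sequence (1 edit):
  gbfz → gbmz (sub f→m @3)
Edit distance = 1.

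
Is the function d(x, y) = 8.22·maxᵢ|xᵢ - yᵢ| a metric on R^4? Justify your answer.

Yes. The L∞ (Chebyshev) norm induces a metric on R^4, and multiplying a metric by a positive constant 8.22 > 0 preserves all four axioms: non-negativity (8.22·||x-y|| ≥ 0), identity (8.22·||x-y|| = 0 ⟺ ||x-y|| = 0 ⟺ x = y), symmetry (||x-y|| = ||y-x||), and the triangle inequality (8.22·||x-z|| ≤ 8.22·||x-y|| + 8.22·||y-z||). So d is a metric.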